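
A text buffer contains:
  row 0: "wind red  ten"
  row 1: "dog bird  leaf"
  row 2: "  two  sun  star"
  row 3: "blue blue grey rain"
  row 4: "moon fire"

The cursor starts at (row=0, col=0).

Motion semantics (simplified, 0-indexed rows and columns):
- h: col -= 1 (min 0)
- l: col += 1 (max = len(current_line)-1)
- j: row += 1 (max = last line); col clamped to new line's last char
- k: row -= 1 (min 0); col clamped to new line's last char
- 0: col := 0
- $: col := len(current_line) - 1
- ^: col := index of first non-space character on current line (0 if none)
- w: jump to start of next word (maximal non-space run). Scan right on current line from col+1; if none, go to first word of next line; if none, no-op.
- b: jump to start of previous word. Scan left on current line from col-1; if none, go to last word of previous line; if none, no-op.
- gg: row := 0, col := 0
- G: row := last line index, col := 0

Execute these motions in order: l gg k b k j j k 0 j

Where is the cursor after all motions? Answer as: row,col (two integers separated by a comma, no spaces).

Answer: 2,0

Derivation:
After 1 (l): row=0 col=1 char='i'
After 2 (gg): row=0 col=0 char='w'
After 3 (k): row=0 col=0 char='w'
After 4 (b): row=0 col=0 char='w'
After 5 (k): row=0 col=0 char='w'
After 6 (j): row=1 col=0 char='d'
After 7 (j): row=2 col=0 char='_'
After 8 (k): row=1 col=0 char='d'
After 9 (0): row=1 col=0 char='d'
After 10 (j): row=2 col=0 char='_'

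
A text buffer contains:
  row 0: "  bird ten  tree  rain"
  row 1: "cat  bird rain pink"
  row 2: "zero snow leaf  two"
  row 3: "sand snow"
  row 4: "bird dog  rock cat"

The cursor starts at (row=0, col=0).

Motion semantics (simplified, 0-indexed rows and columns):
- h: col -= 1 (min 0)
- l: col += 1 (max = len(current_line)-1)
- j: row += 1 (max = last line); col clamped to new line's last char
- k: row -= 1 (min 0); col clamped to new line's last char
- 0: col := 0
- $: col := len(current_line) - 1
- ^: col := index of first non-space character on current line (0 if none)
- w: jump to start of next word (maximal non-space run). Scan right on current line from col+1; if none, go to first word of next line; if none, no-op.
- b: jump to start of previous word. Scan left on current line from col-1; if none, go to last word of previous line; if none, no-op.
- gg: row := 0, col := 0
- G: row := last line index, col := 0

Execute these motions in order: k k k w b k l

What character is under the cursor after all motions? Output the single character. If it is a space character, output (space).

Answer: i

Derivation:
After 1 (k): row=0 col=0 char='_'
After 2 (k): row=0 col=0 char='_'
After 3 (k): row=0 col=0 char='_'
After 4 (w): row=0 col=2 char='b'
After 5 (b): row=0 col=2 char='b'
After 6 (k): row=0 col=2 char='b'
After 7 (l): row=0 col=3 char='i'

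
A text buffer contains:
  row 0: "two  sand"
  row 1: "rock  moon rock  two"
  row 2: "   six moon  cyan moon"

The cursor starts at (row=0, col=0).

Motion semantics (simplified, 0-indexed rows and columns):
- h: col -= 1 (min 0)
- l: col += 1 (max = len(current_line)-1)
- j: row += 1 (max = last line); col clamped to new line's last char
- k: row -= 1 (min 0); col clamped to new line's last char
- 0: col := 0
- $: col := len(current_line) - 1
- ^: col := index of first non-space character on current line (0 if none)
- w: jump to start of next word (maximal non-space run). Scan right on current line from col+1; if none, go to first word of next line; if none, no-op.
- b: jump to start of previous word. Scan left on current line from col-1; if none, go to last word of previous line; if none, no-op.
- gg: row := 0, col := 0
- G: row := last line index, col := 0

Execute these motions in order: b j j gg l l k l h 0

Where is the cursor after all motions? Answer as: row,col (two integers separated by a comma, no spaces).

After 1 (b): row=0 col=0 char='t'
After 2 (j): row=1 col=0 char='r'
After 3 (j): row=2 col=0 char='_'
After 4 (gg): row=0 col=0 char='t'
After 5 (l): row=0 col=1 char='w'
After 6 (l): row=0 col=2 char='o'
After 7 (k): row=0 col=2 char='o'
After 8 (l): row=0 col=3 char='_'
After 9 (h): row=0 col=2 char='o'
After 10 (0): row=0 col=0 char='t'

Answer: 0,0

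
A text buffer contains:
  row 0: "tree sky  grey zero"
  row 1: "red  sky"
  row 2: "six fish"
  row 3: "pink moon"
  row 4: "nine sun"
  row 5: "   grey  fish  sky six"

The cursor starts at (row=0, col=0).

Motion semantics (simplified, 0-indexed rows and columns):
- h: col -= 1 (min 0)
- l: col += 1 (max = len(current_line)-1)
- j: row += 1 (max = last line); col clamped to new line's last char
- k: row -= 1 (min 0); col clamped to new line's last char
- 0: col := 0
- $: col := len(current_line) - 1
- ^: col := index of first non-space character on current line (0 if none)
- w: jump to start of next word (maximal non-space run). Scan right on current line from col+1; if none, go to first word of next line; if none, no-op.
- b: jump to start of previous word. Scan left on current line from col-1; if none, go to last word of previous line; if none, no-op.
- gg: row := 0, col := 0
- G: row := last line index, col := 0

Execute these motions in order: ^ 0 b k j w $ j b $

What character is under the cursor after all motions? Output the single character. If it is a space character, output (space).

Answer: h

Derivation:
After 1 (^): row=0 col=0 char='t'
After 2 (0): row=0 col=0 char='t'
After 3 (b): row=0 col=0 char='t'
After 4 (k): row=0 col=0 char='t'
After 5 (j): row=1 col=0 char='r'
After 6 (w): row=1 col=5 char='s'
After 7 ($): row=1 col=7 char='y'
After 8 (j): row=2 col=7 char='h'
After 9 (b): row=2 col=4 char='f'
After 10 ($): row=2 col=7 char='h'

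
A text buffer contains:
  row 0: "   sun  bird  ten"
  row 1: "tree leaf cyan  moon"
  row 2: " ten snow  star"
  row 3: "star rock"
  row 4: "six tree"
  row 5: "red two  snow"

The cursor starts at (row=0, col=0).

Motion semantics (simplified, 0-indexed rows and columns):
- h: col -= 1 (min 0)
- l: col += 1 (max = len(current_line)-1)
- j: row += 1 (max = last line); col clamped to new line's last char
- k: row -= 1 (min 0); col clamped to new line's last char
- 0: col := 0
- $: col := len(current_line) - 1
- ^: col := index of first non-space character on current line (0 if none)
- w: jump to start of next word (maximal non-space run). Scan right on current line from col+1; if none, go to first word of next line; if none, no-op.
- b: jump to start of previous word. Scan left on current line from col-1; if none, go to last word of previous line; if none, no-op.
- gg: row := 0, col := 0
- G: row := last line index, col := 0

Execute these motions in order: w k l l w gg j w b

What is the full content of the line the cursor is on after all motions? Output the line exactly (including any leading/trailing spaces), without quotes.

After 1 (w): row=0 col=3 char='s'
After 2 (k): row=0 col=3 char='s'
After 3 (l): row=0 col=4 char='u'
After 4 (l): row=0 col=5 char='n'
After 5 (w): row=0 col=8 char='b'
After 6 (gg): row=0 col=0 char='_'
After 7 (j): row=1 col=0 char='t'
After 8 (w): row=1 col=5 char='l'
After 9 (b): row=1 col=0 char='t'

Answer: tree leaf cyan  moon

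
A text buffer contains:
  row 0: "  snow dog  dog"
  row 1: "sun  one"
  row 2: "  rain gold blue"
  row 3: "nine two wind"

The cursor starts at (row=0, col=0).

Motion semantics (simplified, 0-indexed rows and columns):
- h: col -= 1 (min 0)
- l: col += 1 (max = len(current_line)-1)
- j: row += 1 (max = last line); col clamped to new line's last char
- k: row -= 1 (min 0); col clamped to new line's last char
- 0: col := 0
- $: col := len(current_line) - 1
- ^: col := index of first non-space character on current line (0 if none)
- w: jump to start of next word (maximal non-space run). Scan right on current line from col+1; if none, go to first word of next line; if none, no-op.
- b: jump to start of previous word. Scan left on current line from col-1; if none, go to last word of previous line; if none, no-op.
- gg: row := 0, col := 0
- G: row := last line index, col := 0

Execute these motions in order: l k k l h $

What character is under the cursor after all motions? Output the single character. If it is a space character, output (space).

After 1 (l): row=0 col=1 char='_'
After 2 (k): row=0 col=1 char='_'
After 3 (k): row=0 col=1 char='_'
After 4 (l): row=0 col=2 char='s'
After 5 (h): row=0 col=1 char='_'
After 6 ($): row=0 col=14 char='g'

Answer: g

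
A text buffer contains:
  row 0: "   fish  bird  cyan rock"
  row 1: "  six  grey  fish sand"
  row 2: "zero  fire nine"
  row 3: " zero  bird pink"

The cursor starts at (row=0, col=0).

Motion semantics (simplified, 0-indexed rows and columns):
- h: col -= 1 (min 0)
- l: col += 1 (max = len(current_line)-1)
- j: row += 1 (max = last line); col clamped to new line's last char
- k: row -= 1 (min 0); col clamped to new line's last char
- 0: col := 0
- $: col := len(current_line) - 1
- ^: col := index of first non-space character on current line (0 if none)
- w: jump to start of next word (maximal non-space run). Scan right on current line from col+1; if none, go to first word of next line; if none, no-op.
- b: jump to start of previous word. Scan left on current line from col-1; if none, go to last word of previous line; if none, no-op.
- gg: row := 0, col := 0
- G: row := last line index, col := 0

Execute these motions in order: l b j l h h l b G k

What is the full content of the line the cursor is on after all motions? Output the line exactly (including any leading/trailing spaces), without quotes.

Answer: zero  fire nine

Derivation:
After 1 (l): row=0 col=1 char='_'
After 2 (b): row=0 col=1 char='_'
After 3 (j): row=1 col=1 char='_'
After 4 (l): row=1 col=2 char='s'
After 5 (h): row=1 col=1 char='_'
After 6 (h): row=1 col=0 char='_'
After 7 (l): row=1 col=1 char='_'
After 8 (b): row=0 col=20 char='r'
After 9 (G): row=3 col=0 char='_'
After 10 (k): row=2 col=0 char='z'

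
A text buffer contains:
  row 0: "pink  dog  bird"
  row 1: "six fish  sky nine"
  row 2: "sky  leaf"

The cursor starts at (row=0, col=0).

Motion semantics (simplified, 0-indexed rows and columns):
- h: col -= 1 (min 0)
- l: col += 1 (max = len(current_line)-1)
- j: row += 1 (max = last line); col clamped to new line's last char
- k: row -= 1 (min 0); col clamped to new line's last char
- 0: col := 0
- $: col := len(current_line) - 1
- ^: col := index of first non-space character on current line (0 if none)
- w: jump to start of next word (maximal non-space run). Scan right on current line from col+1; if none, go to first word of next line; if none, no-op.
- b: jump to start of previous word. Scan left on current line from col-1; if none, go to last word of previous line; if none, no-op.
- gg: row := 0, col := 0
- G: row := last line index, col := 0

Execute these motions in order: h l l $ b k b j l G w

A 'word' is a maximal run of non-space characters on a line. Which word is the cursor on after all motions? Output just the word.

After 1 (h): row=0 col=0 char='p'
After 2 (l): row=0 col=1 char='i'
After 3 (l): row=0 col=2 char='n'
After 4 ($): row=0 col=14 char='d'
After 5 (b): row=0 col=11 char='b'
After 6 (k): row=0 col=11 char='b'
After 7 (b): row=0 col=6 char='d'
After 8 (j): row=1 col=6 char='s'
After 9 (l): row=1 col=7 char='h'
After 10 (G): row=2 col=0 char='s'
After 11 (w): row=2 col=5 char='l'

Answer: leaf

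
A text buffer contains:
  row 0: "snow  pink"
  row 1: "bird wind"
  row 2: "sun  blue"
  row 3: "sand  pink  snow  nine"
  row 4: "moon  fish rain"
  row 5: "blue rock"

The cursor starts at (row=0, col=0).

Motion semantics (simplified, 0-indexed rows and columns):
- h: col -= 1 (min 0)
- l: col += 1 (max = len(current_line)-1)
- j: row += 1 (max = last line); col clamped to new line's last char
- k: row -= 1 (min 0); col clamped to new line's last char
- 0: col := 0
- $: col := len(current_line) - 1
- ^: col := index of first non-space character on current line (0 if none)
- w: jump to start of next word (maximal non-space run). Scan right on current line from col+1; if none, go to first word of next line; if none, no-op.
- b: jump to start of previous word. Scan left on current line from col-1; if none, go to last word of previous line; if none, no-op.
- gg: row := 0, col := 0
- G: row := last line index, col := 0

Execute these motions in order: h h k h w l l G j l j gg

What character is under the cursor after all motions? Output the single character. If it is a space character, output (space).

Answer: s

Derivation:
After 1 (h): row=0 col=0 char='s'
After 2 (h): row=0 col=0 char='s'
After 3 (k): row=0 col=0 char='s'
After 4 (h): row=0 col=0 char='s'
After 5 (w): row=0 col=6 char='p'
After 6 (l): row=0 col=7 char='i'
After 7 (l): row=0 col=8 char='n'
After 8 (G): row=5 col=0 char='b'
After 9 (j): row=5 col=0 char='b'
After 10 (l): row=5 col=1 char='l'
After 11 (j): row=5 col=1 char='l'
After 12 (gg): row=0 col=0 char='s'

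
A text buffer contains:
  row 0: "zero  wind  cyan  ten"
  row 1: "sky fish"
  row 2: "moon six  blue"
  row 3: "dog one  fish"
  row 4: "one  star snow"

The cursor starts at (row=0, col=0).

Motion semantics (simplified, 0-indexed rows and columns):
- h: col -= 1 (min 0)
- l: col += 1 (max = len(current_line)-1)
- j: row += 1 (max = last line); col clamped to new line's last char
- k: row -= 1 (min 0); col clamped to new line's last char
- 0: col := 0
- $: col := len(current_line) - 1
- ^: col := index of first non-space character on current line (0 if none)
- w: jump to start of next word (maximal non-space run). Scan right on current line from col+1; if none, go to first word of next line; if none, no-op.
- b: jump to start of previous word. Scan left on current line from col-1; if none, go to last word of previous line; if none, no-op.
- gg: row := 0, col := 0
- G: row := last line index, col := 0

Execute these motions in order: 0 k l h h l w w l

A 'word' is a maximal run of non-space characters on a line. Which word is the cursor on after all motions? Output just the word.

After 1 (0): row=0 col=0 char='z'
After 2 (k): row=0 col=0 char='z'
After 3 (l): row=0 col=1 char='e'
After 4 (h): row=0 col=0 char='z'
After 5 (h): row=0 col=0 char='z'
After 6 (l): row=0 col=1 char='e'
After 7 (w): row=0 col=6 char='w'
After 8 (w): row=0 col=12 char='c'
After 9 (l): row=0 col=13 char='y'

Answer: cyan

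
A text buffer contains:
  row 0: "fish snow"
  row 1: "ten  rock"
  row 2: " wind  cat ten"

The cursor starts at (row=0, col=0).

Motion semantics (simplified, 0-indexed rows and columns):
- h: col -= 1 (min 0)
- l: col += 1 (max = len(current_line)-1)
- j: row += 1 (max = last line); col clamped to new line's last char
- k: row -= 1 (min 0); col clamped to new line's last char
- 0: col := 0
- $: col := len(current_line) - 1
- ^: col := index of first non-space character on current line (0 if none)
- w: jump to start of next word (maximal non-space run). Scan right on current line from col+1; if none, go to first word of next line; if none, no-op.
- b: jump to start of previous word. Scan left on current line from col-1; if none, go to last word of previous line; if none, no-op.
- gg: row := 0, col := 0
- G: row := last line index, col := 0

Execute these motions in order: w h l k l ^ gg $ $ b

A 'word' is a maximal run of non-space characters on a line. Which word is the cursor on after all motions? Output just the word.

After 1 (w): row=0 col=5 char='s'
After 2 (h): row=0 col=4 char='_'
After 3 (l): row=0 col=5 char='s'
After 4 (k): row=0 col=5 char='s'
After 5 (l): row=0 col=6 char='n'
After 6 (^): row=0 col=0 char='f'
After 7 (gg): row=0 col=0 char='f'
After 8 ($): row=0 col=8 char='w'
After 9 ($): row=0 col=8 char='w'
After 10 (b): row=0 col=5 char='s'

Answer: snow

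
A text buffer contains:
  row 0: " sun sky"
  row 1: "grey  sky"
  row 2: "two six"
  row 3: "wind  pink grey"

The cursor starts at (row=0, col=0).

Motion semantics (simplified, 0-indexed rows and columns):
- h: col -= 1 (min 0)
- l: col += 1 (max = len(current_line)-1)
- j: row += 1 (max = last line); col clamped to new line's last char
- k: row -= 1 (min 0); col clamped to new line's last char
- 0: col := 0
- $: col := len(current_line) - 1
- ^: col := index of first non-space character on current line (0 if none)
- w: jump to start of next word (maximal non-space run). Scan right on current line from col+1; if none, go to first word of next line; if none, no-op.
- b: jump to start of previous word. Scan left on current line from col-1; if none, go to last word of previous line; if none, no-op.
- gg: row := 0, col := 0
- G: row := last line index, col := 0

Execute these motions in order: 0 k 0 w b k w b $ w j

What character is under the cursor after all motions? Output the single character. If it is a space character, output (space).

After 1 (0): row=0 col=0 char='_'
After 2 (k): row=0 col=0 char='_'
After 3 (0): row=0 col=0 char='_'
After 4 (w): row=0 col=1 char='s'
After 5 (b): row=0 col=1 char='s'
After 6 (k): row=0 col=1 char='s'
After 7 (w): row=0 col=5 char='s'
After 8 (b): row=0 col=1 char='s'
After 9 ($): row=0 col=7 char='y'
After 10 (w): row=1 col=0 char='g'
After 11 (j): row=2 col=0 char='t'

Answer: t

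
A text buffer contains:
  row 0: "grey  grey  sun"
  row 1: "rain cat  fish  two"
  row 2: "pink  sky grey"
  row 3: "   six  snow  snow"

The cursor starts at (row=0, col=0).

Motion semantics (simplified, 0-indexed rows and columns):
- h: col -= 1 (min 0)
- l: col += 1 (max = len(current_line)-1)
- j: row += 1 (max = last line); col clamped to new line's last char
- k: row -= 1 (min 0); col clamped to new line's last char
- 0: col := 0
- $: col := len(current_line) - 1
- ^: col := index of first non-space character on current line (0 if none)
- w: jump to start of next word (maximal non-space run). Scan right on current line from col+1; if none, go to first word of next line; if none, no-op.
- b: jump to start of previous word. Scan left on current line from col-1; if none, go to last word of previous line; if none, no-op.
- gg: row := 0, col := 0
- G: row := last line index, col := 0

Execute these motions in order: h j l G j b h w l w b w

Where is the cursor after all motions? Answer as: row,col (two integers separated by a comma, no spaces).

Answer: 3,3

Derivation:
After 1 (h): row=0 col=0 char='g'
After 2 (j): row=1 col=0 char='r'
After 3 (l): row=1 col=1 char='a'
After 4 (G): row=3 col=0 char='_'
After 5 (j): row=3 col=0 char='_'
After 6 (b): row=2 col=10 char='g'
After 7 (h): row=2 col=9 char='_'
After 8 (w): row=2 col=10 char='g'
After 9 (l): row=2 col=11 char='r'
After 10 (w): row=3 col=3 char='s'
After 11 (b): row=2 col=10 char='g'
After 12 (w): row=3 col=3 char='s'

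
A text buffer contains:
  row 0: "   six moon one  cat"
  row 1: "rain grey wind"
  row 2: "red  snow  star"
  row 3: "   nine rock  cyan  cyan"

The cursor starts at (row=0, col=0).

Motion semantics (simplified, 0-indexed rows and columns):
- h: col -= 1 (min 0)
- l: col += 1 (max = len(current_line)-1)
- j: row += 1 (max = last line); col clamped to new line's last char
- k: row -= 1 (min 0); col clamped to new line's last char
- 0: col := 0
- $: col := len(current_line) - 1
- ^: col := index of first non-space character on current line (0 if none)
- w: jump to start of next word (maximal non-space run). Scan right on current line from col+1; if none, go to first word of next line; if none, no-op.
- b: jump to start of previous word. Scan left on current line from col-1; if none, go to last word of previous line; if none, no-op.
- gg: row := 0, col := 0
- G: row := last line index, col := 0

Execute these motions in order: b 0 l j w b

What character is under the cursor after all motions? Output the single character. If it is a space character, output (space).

After 1 (b): row=0 col=0 char='_'
After 2 (0): row=0 col=0 char='_'
After 3 (l): row=0 col=1 char='_'
After 4 (j): row=1 col=1 char='a'
After 5 (w): row=1 col=5 char='g'
After 6 (b): row=1 col=0 char='r'

Answer: r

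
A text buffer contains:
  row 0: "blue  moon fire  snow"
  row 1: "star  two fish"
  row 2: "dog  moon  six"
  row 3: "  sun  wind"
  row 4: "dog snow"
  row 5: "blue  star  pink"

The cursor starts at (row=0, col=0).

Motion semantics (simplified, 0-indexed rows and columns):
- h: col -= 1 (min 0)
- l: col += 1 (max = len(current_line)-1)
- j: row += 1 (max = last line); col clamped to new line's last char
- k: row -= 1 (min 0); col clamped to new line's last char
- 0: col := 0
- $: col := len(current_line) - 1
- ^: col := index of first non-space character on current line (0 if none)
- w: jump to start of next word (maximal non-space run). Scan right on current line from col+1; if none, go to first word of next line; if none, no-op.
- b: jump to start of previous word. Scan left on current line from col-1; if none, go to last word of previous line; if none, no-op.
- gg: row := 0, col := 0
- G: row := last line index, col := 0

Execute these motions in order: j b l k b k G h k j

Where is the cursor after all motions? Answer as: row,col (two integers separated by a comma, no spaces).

Answer: 5,0

Derivation:
After 1 (j): row=1 col=0 char='s'
After 2 (b): row=0 col=17 char='s'
After 3 (l): row=0 col=18 char='n'
After 4 (k): row=0 col=18 char='n'
After 5 (b): row=0 col=17 char='s'
After 6 (k): row=0 col=17 char='s'
After 7 (G): row=5 col=0 char='b'
After 8 (h): row=5 col=0 char='b'
After 9 (k): row=4 col=0 char='d'
After 10 (j): row=5 col=0 char='b'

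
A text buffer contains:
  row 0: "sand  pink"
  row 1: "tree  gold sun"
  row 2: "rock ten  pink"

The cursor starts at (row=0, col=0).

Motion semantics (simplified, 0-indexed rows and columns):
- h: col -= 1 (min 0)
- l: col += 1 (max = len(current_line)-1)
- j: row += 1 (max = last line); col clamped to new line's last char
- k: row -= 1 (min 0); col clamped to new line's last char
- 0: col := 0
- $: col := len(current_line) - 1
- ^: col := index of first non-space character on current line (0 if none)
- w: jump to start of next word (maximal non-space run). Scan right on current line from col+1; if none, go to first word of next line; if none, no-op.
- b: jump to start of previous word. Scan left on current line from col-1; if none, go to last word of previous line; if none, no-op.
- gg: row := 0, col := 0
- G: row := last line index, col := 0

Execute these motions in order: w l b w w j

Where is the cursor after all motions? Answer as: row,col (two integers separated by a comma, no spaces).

Answer: 2,6

Derivation:
After 1 (w): row=0 col=6 char='p'
After 2 (l): row=0 col=7 char='i'
After 3 (b): row=0 col=6 char='p'
After 4 (w): row=1 col=0 char='t'
After 5 (w): row=1 col=6 char='g'
After 6 (j): row=2 col=6 char='e'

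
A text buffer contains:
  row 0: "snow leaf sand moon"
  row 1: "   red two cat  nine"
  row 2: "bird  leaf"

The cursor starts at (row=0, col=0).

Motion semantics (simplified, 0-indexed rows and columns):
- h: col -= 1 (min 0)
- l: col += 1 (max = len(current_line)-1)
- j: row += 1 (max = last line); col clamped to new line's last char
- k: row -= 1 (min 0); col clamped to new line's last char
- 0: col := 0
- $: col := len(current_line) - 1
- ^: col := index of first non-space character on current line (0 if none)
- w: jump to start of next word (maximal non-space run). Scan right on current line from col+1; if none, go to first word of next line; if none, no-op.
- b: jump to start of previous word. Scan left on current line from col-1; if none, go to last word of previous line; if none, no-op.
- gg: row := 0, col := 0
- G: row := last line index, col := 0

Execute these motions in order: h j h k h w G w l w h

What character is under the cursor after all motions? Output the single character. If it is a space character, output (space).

Answer: l

Derivation:
After 1 (h): row=0 col=0 char='s'
After 2 (j): row=1 col=0 char='_'
After 3 (h): row=1 col=0 char='_'
After 4 (k): row=0 col=0 char='s'
After 5 (h): row=0 col=0 char='s'
After 6 (w): row=0 col=5 char='l'
After 7 (G): row=2 col=0 char='b'
After 8 (w): row=2 col=6 char='l'
After 9 (l): row=2 col=7 char='e'
After 10 (w): row=2 col=7 char='e'
After 11 (h): row=2 col=6 char='l'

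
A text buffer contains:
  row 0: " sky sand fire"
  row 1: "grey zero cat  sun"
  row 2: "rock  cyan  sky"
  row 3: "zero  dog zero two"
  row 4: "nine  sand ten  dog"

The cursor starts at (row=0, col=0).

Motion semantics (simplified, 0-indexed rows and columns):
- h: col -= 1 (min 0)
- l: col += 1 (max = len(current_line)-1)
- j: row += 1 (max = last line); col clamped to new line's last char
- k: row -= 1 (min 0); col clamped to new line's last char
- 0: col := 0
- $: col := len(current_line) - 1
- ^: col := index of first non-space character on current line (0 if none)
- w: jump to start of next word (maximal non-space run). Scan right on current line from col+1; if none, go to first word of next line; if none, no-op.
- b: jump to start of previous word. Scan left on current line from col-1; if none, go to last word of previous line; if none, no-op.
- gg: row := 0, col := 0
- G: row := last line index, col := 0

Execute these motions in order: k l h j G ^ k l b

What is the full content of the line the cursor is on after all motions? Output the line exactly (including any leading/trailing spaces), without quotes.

Answer: zero  dog zero two

Derivation:
After 1 (k): row=0 col=0 char='_'
After 2 (l): row=0 col=1 char='s'
After 3 (h): row=0 col=0 char='_'
After 4 (j): row=1 col=0 char='g'
After 5 (G): row=4 col=0 char='n'
After 6 (^): row=4 col=0 char='n'
After 7 (k): row=3 col=0 char='z'
After 8 (l): row=3 col=1 char='e'
After 9 (b): row=3 col=0 char='z'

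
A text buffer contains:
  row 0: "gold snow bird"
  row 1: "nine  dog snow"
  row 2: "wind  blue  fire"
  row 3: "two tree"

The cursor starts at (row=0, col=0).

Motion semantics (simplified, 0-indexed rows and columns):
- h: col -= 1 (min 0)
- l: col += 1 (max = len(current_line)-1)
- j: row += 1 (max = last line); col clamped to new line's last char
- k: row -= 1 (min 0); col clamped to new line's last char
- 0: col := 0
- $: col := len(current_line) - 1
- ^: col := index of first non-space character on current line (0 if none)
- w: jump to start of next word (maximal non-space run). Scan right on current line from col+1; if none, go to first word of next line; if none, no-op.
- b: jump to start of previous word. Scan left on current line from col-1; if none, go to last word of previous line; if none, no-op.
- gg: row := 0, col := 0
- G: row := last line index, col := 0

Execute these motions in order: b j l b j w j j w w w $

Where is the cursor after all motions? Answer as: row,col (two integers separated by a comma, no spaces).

Answer: 3,7

Derivation:
After 1 (b): row=0 col=0 char='g'
After 2 (j): row=1 col=0 char='n'
After 3 (l): row=1 col=1 char='i'
After 4 (b): row=1 col=0 char='n'
After 5 (j): row=2 col=0 char='w'
After 6 (w): row=2 col=6 char='b'
After 7 (j): row=3 col=6 char='e'
After 8 (j): row=3 col=6 char='e'
After 9 (w): row=3 col=6 char='e'
After 10 (w): row=3 col=6 char='e'
After 11 (w): row=3 col=6 char='e'
After 12 ($): row=3 col=7 char='e'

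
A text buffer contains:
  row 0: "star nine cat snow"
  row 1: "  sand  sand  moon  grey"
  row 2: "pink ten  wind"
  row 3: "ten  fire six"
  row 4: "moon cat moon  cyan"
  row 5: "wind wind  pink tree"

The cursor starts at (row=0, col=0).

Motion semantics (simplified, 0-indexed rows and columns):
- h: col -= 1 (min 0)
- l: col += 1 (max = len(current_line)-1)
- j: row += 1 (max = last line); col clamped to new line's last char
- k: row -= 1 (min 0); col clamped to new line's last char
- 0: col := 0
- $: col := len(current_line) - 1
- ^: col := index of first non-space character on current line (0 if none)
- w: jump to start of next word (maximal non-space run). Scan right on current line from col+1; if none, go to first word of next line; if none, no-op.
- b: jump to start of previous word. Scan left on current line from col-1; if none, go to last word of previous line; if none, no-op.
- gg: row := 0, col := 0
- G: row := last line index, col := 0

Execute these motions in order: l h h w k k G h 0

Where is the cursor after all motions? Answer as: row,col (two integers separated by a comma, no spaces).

After 1 (l): row=0 col=1 char='t'
After 2 (h): row=0 col=0 char='s'
After 3 (h): row=0 col=0 char='s'
After 4 (w): row=0 col=5 char='n'
After 5 (k): row=0 col=5 char='n'
After 6 (k): row=0 col=5 char='n'
After 7 (G): row=5 col=0 char='w'
After 8 (h): row=5 col=0 char='w'
After 9 (0): row=5 col=0 char='w'

Answer: 5,0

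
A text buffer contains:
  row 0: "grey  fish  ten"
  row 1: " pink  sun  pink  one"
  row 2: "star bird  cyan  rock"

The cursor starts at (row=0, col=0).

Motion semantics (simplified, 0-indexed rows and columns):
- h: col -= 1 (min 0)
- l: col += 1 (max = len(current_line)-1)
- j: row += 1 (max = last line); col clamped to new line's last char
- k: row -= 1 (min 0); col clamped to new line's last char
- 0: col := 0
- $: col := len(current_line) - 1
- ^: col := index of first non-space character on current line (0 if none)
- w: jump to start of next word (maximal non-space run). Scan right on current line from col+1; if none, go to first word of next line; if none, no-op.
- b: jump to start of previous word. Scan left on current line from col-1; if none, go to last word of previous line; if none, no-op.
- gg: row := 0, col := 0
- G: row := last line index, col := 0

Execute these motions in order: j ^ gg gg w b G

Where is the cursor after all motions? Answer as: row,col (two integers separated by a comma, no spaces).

After 1 (j): row=1 col=0 char='_'
After 2 (^): row=1 col=1 char='p'
After 3 (gg): row=0 col=0 char='g'
After 4 (gg): row=0 col=0 char='g'
After 5 (w): row=0 col=6 char='f'
After 6 (b): row=0 col=0 char='g'
After 7 (G): row=2 col=0 char='s'

Answer: 2,0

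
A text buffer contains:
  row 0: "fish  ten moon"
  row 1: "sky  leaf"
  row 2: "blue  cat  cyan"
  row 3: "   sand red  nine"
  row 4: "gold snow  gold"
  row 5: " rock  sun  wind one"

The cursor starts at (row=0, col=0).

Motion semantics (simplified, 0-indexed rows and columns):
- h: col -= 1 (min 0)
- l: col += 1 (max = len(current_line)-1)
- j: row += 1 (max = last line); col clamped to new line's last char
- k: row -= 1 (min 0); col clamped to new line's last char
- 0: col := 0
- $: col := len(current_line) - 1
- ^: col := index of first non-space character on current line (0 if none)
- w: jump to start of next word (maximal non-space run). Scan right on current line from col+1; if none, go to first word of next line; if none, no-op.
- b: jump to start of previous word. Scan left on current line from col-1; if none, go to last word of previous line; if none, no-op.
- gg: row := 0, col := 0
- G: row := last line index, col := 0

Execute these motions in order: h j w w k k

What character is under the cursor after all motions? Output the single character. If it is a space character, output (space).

Answer: f

Derivation:
After 1 (h): row=0 col=0 char='f'
After 2 (j): row=1 col=0 char='s'
After 3 (w): row=1 col=5 char='l'
After 4 (w): row=2 col=0 char='b'
After 5 (k): row=1 col=0 char='s'
After 6 (k): row=0 col=0 char='f'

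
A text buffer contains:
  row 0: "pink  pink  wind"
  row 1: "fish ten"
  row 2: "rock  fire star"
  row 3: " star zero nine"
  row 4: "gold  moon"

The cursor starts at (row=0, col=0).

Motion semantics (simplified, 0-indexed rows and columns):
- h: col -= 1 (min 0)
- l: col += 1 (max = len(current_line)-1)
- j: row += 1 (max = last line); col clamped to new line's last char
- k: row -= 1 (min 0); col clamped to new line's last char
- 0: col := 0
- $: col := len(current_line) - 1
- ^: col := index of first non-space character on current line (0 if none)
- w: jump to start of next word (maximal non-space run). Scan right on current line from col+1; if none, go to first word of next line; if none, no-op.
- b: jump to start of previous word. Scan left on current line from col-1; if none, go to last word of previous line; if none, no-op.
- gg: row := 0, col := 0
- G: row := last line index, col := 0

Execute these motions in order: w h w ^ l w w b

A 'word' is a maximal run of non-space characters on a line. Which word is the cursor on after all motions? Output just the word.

After 1 (w): row=0 col=6 char='p'
After 2 (h): row=0 col=5 char='_'
After 3 (w): row=0 col=6 char='p'
After 4 (^): row=0 col=0 char='p'
After 5 (l): row=0 col=1 char='i'
After 6 (w): row=0 col=6 char='p'
After 7 (w): row=0 col=12 char='w'
After 8 (b): row=0 col=6 char='p'

Answer: pink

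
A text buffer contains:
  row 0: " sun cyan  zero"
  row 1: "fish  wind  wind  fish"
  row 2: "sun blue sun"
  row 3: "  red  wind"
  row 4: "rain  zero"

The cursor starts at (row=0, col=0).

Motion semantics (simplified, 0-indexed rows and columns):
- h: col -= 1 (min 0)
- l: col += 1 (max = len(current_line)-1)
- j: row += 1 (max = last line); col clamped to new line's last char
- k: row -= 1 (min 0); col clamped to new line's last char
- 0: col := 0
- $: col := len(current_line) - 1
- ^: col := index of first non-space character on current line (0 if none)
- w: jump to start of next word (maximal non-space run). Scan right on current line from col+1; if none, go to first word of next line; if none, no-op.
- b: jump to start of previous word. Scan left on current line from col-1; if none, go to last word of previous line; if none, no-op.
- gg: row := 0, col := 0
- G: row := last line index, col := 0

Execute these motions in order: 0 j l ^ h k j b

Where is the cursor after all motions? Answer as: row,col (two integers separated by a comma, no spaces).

Answer: 0,11

Derivation:
After 1 (0): row=0 col=0 char='_'
After 2 (j): row=1 col=0 char='f'
After 3 (l): row=1 col=1 char='i'
After 4 (^): row=1 col=0 char='f'
After 5 (h): row=1 col=0 char='f'
After 6 (k): row=0 col=0 char='_'
After 7 (j): row=1 col=0 char='f'
After 8 (b): row=0 col=11 char='z'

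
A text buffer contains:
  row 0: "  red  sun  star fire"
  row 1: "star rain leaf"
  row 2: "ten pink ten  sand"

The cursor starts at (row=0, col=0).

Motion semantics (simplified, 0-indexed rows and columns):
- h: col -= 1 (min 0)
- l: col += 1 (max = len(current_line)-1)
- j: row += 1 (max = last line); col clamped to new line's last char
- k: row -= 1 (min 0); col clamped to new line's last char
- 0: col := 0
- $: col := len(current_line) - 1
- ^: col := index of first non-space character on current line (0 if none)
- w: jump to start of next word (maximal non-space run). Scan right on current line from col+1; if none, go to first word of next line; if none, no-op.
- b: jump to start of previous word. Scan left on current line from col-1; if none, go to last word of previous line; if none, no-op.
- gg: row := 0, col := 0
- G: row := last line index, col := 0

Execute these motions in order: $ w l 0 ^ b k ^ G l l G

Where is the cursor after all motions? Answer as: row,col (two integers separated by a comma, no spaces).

After 1 ($): row=0 col=20 char='e'
After 2 (w): row=1 col=0 char='s'
After 3 (l): row=1 col=1 char='t'
After 4 (0): row=1 col=0 char='s'
After 5 (^): row=1 col=0 char='s'
After 6 (b): row=0 col=17 char='f'
After 7 (k): row=0 col=17 char='f'
After 8 (^): row=0 col=2 char='r'
After 9 (G): row=2 col=0 char='t'
After 10 (l): row=2 col=1 char='e'
After 11 (l): row=2 col=2 char='n'
After 12 (G): row=2 col=0 char='t'

Answer: 2,0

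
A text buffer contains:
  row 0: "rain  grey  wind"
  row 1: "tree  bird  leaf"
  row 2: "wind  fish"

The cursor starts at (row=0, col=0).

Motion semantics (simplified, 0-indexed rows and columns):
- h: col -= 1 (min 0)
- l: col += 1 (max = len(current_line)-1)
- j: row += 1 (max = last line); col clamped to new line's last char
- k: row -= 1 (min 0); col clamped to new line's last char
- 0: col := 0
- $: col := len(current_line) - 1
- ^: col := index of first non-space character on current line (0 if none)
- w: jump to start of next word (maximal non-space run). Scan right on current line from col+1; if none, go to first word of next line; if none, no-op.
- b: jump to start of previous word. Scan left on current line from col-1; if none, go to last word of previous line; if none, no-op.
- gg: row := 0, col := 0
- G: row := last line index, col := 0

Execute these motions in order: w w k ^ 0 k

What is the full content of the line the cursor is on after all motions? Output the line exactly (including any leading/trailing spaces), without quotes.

Answer: rain  grey  wind

Derivation:
After 1 (w): row=0 col=6 char='g'
After 2 (w): row=0 col=12 char='w'
After 3 (k): row=0 col=12 char='w'
After 4 (^): row=0 col=0 char='r'
After 5 (0): row=0 col=0 char='r'
After 6 (k): row=0 col=0 char='r'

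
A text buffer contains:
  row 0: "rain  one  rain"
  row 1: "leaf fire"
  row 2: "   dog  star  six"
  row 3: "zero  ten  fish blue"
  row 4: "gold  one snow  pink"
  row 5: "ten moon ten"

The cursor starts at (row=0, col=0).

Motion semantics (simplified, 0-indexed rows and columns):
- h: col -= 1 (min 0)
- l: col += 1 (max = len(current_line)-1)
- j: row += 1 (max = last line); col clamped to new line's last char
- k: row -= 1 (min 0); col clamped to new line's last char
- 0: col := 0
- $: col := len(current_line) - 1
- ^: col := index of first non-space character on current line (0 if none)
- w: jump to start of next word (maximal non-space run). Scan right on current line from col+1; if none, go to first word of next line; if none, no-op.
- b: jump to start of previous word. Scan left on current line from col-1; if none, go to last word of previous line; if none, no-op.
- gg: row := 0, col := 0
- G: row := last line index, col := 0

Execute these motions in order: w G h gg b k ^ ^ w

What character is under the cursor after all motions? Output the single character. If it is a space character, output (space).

After 1 (w): row=0 col=6 char='o'
After 2 (G): row=5 col=0 char='t'
After 3 (h): row=5 col=0 char='t'
After 4 (gg): row=0 col=0 char='r'
After 5 (b): row=0 col=0 char='r'
After 6 (k): row=0 col=0 char='r'
After 7 (^): row=0 col=0 char='r'
After 8 (^): row=0 col=0 char='r'
After 9 (w): row=0 col=6 char='o'

Answer: o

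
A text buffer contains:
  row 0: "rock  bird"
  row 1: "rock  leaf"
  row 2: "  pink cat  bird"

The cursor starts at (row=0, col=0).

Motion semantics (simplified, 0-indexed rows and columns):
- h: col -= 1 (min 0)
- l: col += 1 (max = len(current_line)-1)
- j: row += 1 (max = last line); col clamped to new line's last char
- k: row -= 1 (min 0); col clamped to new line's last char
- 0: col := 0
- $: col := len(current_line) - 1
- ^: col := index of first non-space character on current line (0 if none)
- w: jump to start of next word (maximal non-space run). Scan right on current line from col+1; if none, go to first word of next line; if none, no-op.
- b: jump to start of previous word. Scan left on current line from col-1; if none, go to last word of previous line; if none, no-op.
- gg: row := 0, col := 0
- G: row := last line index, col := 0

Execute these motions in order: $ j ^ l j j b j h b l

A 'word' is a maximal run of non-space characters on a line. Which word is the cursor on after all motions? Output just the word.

After 1 ($): row=0 col=9 char='d'
After 2 (j): row=1 col=9 char='f'
After 3 (^): row=1 col=0 char='r'
After 4 (l): row=1 col=1 char='o'
After 5 (j): row=2 col=1 char='_'
After 6 (j): row=2 col=1 char='_'
After 7 (b): row=1 col=6 char='l'
After 8 (j): row=2 col=6 char='_'
After 9 (h): row=2 col=5 char='k'
After 10 (b): row=2 col=2 char='p'
After 11 (l): row=2 col=3 char='i'

Answer: pink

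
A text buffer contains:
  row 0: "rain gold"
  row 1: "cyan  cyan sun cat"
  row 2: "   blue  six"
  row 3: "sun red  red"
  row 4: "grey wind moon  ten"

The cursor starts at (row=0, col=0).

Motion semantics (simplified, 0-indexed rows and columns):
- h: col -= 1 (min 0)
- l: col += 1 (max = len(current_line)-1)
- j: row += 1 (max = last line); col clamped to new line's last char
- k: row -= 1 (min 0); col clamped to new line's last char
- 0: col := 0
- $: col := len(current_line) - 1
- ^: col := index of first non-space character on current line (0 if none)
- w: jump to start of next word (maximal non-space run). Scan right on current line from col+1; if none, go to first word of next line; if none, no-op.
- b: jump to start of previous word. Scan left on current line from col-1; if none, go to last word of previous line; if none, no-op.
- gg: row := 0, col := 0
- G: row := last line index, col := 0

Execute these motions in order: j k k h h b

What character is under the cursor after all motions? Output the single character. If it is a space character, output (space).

After 1 (j): row=1 col=0 char='c'
After 2 (k): row=0 col=0 char='r'
After 3 (k): row=0 col=0 char='r'
After 4 (h): row=0 col=0 char='r'
After 5 (h): row=0 col=0 char='r'
After 6 (b): row=0 col=0 char='r'

Answer: r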